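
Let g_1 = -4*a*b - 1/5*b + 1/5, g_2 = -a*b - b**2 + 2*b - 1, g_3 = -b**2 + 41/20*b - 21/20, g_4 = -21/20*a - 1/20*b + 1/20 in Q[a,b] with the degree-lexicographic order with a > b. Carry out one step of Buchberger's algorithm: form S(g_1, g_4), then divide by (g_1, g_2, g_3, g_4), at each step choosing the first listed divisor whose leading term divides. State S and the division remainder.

S(g_1, g_4) = -1/21*b**2 + 41/420*b - 1/20; remainder on division = 0.

lcm(LM(g_1), LM(g_4)) = a*b.
S = (lcm/LT(g_1))·g_1 − (lcm/LT(g_4))·g_4 = -1/21*b**2 + 41/420*b - 1/20.
Reduce S modulo (g_1, g_2, g_3, g_4) in that order:
  leading term b**2: subtract (1/21)·g_3 from -1/21*b**2 + 41/420*b - 1/20 → 0
The remainder is 0, so this S-polynomial contributes no new basis element.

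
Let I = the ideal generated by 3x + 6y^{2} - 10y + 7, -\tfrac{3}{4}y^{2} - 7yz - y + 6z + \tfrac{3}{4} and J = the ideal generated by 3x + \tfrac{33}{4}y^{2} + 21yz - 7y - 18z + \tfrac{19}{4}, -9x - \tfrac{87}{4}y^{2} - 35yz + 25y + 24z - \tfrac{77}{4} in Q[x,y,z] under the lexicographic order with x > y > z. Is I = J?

No, the ideals differ.

Two ideals are equal iff their reduced Gröbner bases coincide (the reduced basis is unique for a fixed ordering).
Buchberger on the first generating set:
f_1 = 3x + 6y^{2} - 10y + 7, LT = x.
f_2 = -\tfrac{3}{4}y^{2} - 7yz - y + 6z + \tfrac{3}{4}, LT = y^{2}.

The S-polynomials (S(f_1,f_2)) all reduce to 0 modulo the current basis, so we have a Gröbner basis.
Inter-reduce: drop elements whose leading term is divisible by another's, tail-reduce, and make monic.
Reduced Gröbner basis: {x - \tfrac{56}{3}yz - 6y + 16z + \tfrac{13}{3}, y^{2} + \tfrac{28}{3}yz + \tfrac{4}{3}y - 8z - 1}.

Buchberger on the second generating set:
h_1 = 3x + \tfrac{33}{4}y^{2} + 21yz - 7y - 18z + \tfrac{19}{4}, LT = x.
h_2 = -9x - \tfrac{87}{4}y^{2} - 35yz + 25y + 24z - \tfrac{77}{4}, LT = x.

S(h_1,h_2): lcm = x. S = \tfrac{1}{3}y^{2} + \tfrac{28}{9}yz + \tfrac{4}{9}y - \tfrac{10}{3}z - \tfrac{5}{9}.
  reduce S modulo (h_1, h_2):
  remainder \tfrac{1}{3}y^{2} + \tfrac{28}{9}yz + \tfrac{4}{9}y - \tfrac{10}{3}z - \tfrac{5}{9} ≠ 0; add k_3 = \tfrac{1}{3}y^{2} + \tfrac{28}{9}yz + \tfrac{4}{9}y - \tfrac{10}{3}z - \tfrac{5}{9} to the basis.

The other S-polynomials (S(h_1,k_3), S(h_2,k_3)) all reduce to 0 modulo the current basis, so we have a Gröbner basis.
Inter-reduce: drop elements whose leading term is divisible by another's, tail-reduce, and make monic.
Reduced Gröbner basis: {x - \tfrac{56}{3}yz - 6y + \tfrac{43}{2}z + \tfrac{37}{6}, y^{2} + \tfrac{28}{3}yz + \tfrac{4}{3}y - 10z - \tfrac{5}{3}}.

These differ, so the ideals are not equal.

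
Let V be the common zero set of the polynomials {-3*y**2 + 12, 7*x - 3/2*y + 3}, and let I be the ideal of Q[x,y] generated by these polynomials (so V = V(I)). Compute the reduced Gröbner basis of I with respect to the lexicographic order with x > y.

f_1 = -3*y**2 + 12, LT = y**2.
f_2 = 7*x - 3/2*y + 3, LT = x.

The S-polynomials (S(f_1,f_2)) all reduce to 0 modulo the current basis, so we have a Gröbner basis.

G = {x - 3/14*y + 3/7, y**2 - 4}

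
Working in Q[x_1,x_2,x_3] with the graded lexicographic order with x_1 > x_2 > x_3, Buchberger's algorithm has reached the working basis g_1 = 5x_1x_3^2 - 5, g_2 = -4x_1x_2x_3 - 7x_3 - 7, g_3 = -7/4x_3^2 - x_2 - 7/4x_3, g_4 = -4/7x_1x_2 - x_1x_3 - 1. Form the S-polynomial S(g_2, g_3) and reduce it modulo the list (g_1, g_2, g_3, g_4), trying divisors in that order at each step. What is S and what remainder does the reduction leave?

lcm(LM(g_2), LM(g_3)) = x_1x_2x_3^2.
S = (lcm/LT(g_2))·g_2 − (lcm/LT(g_3))·g_3 = -4/7x_1x_2^2 - x_1x_2x_3 + 7/4x_3^2 + 7/4x_3.
Reduce S modulo (g_1, g_2, g_3, g_4) in that order:
  leading term x_1x_2^2: subtract (x_2)·g_4 from -4/7x_1x_2^2 - x_1x_2x_3 + 7/4x_3^2 + 7/4x_3 → 7/4x_3^2 + x_2 + 7/4x_3
  leading term x_3^2: subtract (-1)·g_3 from 7/4x_3^2 + x_2 + 7/4x_3 → 0
The remainder is 0, so this S-polynomial contributes no new basis element.

S(g_2, g_3) = -4/7x_1x_2^2 - x_1x_2x_3 + 7/4x_3^2 + 7/4x_3; remainder on division = 0.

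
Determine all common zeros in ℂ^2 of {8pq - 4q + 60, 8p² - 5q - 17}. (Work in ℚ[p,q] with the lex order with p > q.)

Compute a lex Gröbner basis by Buchberger's algorithm.
f_1 = 8pq - 4q + 60, LT = pq.
f_2 = 8p² - 5q - 17, LT = p².

S(f_1,f_2): lcm = p²q. S = -½pq + 15/2p + ⅝q² + 17/8q.
  leading term pq: subtract (-1/16)·f_1 from -½pq + 15/2p + ⅝q² + 17/8q → 15/2p + ⅝q² + 15/8q + 15/4
  leading term p: no divisor's leading term divides it; move 15/2p to the remainder.
  leading term q²: no divisor's leading term divides it; move ⅝q² to the remainder.
  leading term q: no divisor's leading term divides it; move 15/8q to the remainder.
  leading term 1: no divisor's leading term divides it; move 15/4 to the remainder.
  remainder 15/2p + ⅝q² + 15/8q + 15/4 ≠ 0; add h_3 = 15/2p + ⅝q² + 15/8q + 15/4 to the basis.

S(f_1,h_3): lcm = pq. S = -1/12q³ - ¼q² - q + 15/2.
  leading term q³: no divisor's leading term divides it; move -1/12q³ to the remainder.
  leading term q²: no divisor's leading term divides it; move -¼q² to the remainder.
  leading term q: no divisor's leading term divides it; move -q to the remainder.
  leading term 1: no divisor's leading term divides it; move 15/2 to the remainder.
  remainder -1/12q³ - ¼q² - q + 15/2 ≠ 0; add h_4 = -1/12q³ - ¼q² - q + 15/2 to the basis.

The other S-polynomials (S(f_2,h_3), S(f_1,h_4), S(f_2,h_4), S(h_3,h_4)) all reduce to 0 modulo the current basis, so we have a Gröbner basis.
Inter-reduce: drop elements whose leading term is divisible by another's, tail-reduce, and make monic.
Reduced Gröbner basis: {p + 1/12q² + ¼q + ½, q³ + 3q² + 12q - 90}.

Since the basis is lex-ordered, q³ + 3q² + 12q - 90 is univariate in q. Its roots are {3, -3 + sqrt(21)*I, -3 - sqrt(21)*I}. Back-substituting each root into the other basis elements fixes the other coordinates.
  q = 3: the earlier basis element becomes p + 2 = 0, giving p = -2 — point (-2, 3).
  q = -3 + sqrt(21)*I: the earlier basis element becomes p - 5/4 - sqrt(21)*I/4 = 0, giving p = 5/4 + sqrt(21)*I/4 — point (5/4 + sqrt(21)*I/4, -3 + sqrt(21)*I).
  q = -3 - sqrt(21)*I: the earlier basis element becomes p - 5/4 + sqrt(21)*I/4 = 0, giving p = 5/4 - sqrt(21)*I/4 — point (5/4 - sqrt(21)*I/4, -3 - sqrt(21)*I).
Each listed point satisfies every original equation (direct substitution).

{(-2, 3), (5/4 + sqrt(21)*I/4, -3 + sqrt(21)*I), (5/4 - sqrt(21)*I/4, -3 - sqrt(21)*I)}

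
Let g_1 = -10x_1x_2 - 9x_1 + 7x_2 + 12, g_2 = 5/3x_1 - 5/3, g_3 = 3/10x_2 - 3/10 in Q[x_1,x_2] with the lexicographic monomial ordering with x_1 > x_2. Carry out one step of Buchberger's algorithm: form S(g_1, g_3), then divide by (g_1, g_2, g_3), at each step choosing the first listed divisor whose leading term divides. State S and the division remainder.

lcm(LM(g_1), LM(g_3)) = x_1x_2.
S = (lcm/LT(g_1))·g_1 − (lcm/LT(g_3))·g_3 = 19/10x_1 - 7/10x_2 - 6/5.
Reduce S modulo (g_1, g_2, g_3) in that order:
  leading term x_1: subtract (57/50)·g_2 from 19/10x_1 - 7/10x_2 - 6/5 → -7/10x_2 + 7/10
  leading term x_2: subtract (-7/3)·g_3 from -7/10x_2 + 7/10 → 0
The remainder is 0, so this S-polynomial contributes no new basis element.

S(g_1, g_3) = 19/10x_1 - 7/10x_2 - 6/5; remainder on division = 0.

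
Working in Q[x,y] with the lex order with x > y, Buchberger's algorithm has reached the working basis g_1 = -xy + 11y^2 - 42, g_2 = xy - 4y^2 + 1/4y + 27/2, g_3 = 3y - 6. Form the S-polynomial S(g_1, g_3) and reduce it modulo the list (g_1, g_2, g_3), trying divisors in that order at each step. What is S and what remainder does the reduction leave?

lcm(LM(g_1), LM(g_3)) = xy.
S = (lcm/LT(g_1))·g_1 − (lcm/LT(g_3))·g_3 = 2x - 11y^2 + 42.
Reduce S modulo (g_1, g_2, g_3) in that order:
  leading term x: no divisor's leading term divides it; move 2x to the remainder.
  leading term y^2: subtract (-11/3y)·g_3 from -11y^2 + 42 → -22y + 42
  leading term y: subtract (-22/3)·g_3 from -22y + 42 → -2
  leading term 1: no divisor's leading term divides it; move -2 to the remainder.
The remainder 2x - 2 is nonzero, so it would be added as the next basis element.
An S-polynomial is built so that the two leading terms cancel; whether anything survives reduction is exactly the Gröbner-basis criterion.

S(g_1, g_3) = 2x - 11y^2 + 42; remainder on division = 2x - 2.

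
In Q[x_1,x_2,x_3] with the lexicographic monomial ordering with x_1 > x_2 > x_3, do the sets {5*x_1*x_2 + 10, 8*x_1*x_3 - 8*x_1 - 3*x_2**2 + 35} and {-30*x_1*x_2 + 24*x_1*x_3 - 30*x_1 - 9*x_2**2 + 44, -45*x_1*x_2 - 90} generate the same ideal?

No, the ideals differ.

Two ideals are equal iff their reduced Gröbner bases coincide (the reduced basis is unique for a fixed ordering).
Buchberger on the first generating set:
f_1 = 5*x_1*x_2 + 10, LT = x_1*x_2.
f_2 = 8*x_1*x_3 - 8*x_1 - 3*x_2**2 + 35, LT = x_1*x_3.

S(f_1,f_2): lcm = x_1*x_2*x_3. S = x_1*x_2 + 3/8*x_2**3 - 35/8*x_2 + 2*x_3.
  reduce S modulo (f_1, f_2):
  remainder 3/8*x_2**3 - 35/8*x_2 + 2*x_3 - 2 ≠ 0; add g_3 = 3/8*x_2**3 - 35/8*x_2 + 2*x_3 - 2 to the basis.

The other S-polynomials (S(f_1,g_3), S(f_2,g_3)) all reduce to 0 modulo the current basis, so we have a Gröbner basis.
Inter-reduce: drop elements whose leading term is divisible by another's, tail-reduce, and make monic.
Reduced Gröbner basis: {x_1*x_2 + 2, x_1*x_3 - x_1 - 3/8*x_2**2 + 35/8, x_2**3 - 35/3*x_2 + 16/3*x_3 - 16/3}.

Buchberger on the second generating set:
h_1 = -30*x_1*x_2 + 24*x_1*x_3 - 30*x_1 - 9*x_2**2 + 44, LT = x_1*x_2.
h_2 = -45*x_1*x_2 - 90, LT = x_1*x_2.

S(h_1,h_2): lcm = x_1*x_2. S = -4/5*x_1*x_3 + x_1 + 3/10*x_2**2 - 52/15.
  reduce S modulo (h_1, h_2):
  remainder -4/5*x_1*x_3 + x_1 + 3/10*x_2**2 - 52/15 ≠ 0; add k_3 = -4/5*x_1*x_3 + x_1 + 3/10*x_2**2 - 52/15 to the basis.

S(h_1,k_3): lcm = x_1*x_2*x_3. S = 5/4*x_1*x_2 - 4/5*x_1*x_3**2 + x_1*x_3 + 3/8*x_2**3 + 3/10*x_2**2*x_3 - 13/3*x_2 - 22/15*x_3.
  reduce S modulo (h_1, h_2, k_3):
  remainder 3/8*x_2**3 - 13/3*x_2 + 2*x_3 - 5/2 ≠ 0; add k_4 = 3/8*x_2**3 - 13/3*x_2 + 2*x_3 - 5/2 to the basis.

The other S-polynomials (S(h_2,k_3), S(h_1,k_4), S(h_2,k_4), S(k_3,k_4)) all reduce to 0 modulo the current basis, so we have a Gröbner basis.
Inter-reduce: drop elements whose leading term is divisible by another's, tail-reduce, and make monic.
Reduced Gröbner basis: {x_1*x_2 + 2, x_1*x_3 - 5/4*x_1 - 3/8*x_2**2 + 13/3, x_2**3 - 104/9*x_2 + 16/3*x_3 - 20/3}.

These differ, so the ideals are not equal.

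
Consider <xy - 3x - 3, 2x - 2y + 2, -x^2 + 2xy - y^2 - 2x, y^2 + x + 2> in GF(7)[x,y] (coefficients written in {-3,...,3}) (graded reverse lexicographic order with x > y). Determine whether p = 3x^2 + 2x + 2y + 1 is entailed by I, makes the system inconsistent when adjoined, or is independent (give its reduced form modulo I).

First compute the reduced Gröbner basis of I by Buchberger's algorithm.
f_1 = xy - 3x - 3, LT = xy.
f_2 = 2x - 2y + 2, LT = x.
f_3 = -x^2 + 2xy - y^2 - 2x, LT = x^2.
f_4 = y^2 + x + 2, LT = y^2.

S(f_1,f_2): lcm = xy. S = y^2 - 3x - y - 3.
  reduce S modulo (f_1, f_2, f_3, f_4):
  remainder 2y - 1 ≠ 0; add h_5 = 2y - 1 to the basis.

The other S-polynomials (S(f_1,f_3), S(f_1,f_4), S(f_2,f_3), S(f_2,f_4), S(f_3,f_4), S(f_1,h_5), S(f_2,h_5), S(f_3,h_5), S(f_4,h_5)) all reduce to 0 modulo the current basis, so we have a Gröbner basis.
Inter-reduce: drop elements whose leading term is divisible by another's, tail-reduce, and make monic.
Reduced Gröbner basis: {x - 3, y + 3}.
Label its elements g_1 = x - 3, g_2 = y + 3.

Reduce p = 3x^2 + 2x + 2y + 1 modulo G:
  leading term x^2: subtract (3x)·g_1 from 3x^2 + 2x + 2y + 1 → -3x + 2y + 1
  leading term x: subtract (-3)·g_1 from -3x + 2y + 1 → 2y - 1
  leading term y: subtract (2)·g_2 from 2y - 1 → 0
  normal form = 0.
Since the normal form is 0, p ∈ I.

3x^2 + 2x + 2y + 1 lies in I (it reduces to 0).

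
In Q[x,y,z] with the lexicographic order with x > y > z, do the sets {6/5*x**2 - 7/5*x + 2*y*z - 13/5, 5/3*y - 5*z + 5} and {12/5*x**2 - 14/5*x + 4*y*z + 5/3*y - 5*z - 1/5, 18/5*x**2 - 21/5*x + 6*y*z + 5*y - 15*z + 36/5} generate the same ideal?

Two ideals are equal iff their reduced Gröbner bases coincide (the reduced basis is unique for a fixed ordering).
Buchberger on the first generating set:
f_1 = 6/5*x**2 - 7/5*x + 2*y*z - 13/5, LT = x**2.
f_2 = 5/3*y - 5*z + 5, LT = y.

The S-polynomials (S(f_1,f_2)) all reduce to 0 modulo the current basis, so we have a Gröbner basis.
Inter-reduce: drop elements whose leading term is divisible by another's, tail-reduce, and make monic.
Reduced Gröbner basis: {x**2 - 7/6*x + 5*z**2 - 5*z - 13/6, y - 3*z + 3}.

Buchberger on the second generating set:
h_1 = 12/5*x**2 - 14/5*x + 4*y*z + 5/3*y - 5*z - 1/5, LT = x**2.
h_2 = 18/5*x**2 - 21/5*x + 6*y*z + 5*y - 15*z + 36/5, LT = x**2.

S(h_1,h_2): lcm = x**2. S = -25/36*y + 25/12*z - 25/12.
  leading term y: no divisor's leading term divides it; move -25/36*y to the remainder.
  leading term z: no divisor's leading term divides it; move 25/12*z to the remainder.
  leading term 1: no divisor's leading term divides it; move -25/12 to the remainder.
  remainder -25/36*y + 25/12*z - 25/12 ≠ 0; add k_3 = -25/36*y + 25/12*z - 25/12 to the basis.

The other S-polynomials (S(h_1,k_3), S(h_2,k_3)) all reduce to 0 modulo the current basis, so we have a Gröbner basis.
Inter-reduce: drop elements whose leading term is divisible by another's, tail-reduce, and make monic.
Reduced Gröbner basis: {x**2 - 7/6*x + 5*z**2 - 5*z - 13/6, y - 3*z + 3}.

Same reduced basis, so the two generating sets span the same ideal.
The choice of monomial ordering does not affect the verdict — as long as both bases are computed under the same ordering, their equality decides ideal equality.

Yes, the ideals are equal.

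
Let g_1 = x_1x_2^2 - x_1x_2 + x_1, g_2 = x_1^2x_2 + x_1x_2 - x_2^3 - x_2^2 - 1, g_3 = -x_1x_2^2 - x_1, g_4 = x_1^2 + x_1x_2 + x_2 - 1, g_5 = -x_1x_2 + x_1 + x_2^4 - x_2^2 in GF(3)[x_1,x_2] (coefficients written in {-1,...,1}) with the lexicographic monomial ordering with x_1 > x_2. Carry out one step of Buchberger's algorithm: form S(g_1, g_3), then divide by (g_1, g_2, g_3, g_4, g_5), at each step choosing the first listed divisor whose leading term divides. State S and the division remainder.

S(g_1, g_3) = -x_1x_2; remainder on division = -x_1 - x_2^4 + x_2^2.

lcm(LM(g_1), LM(g_3)) = x_1x_2^2.
S = (lcm/LT(g_1))·g_1 − (lcm/LT(g_3))·g_3 = -x_1x_2.
Reduce S modulo (g_1, g_2, g_3, g_4, g_5) in that order:
  leading term x_1x_2: subtract (1)·g_5 from -x_1x_2 → -x_1 - x_2^4 + x_2^2
  leading term x_1: no divisor's leading term divides it; move -x_1 to the remainder.
  leading term x_2^4: no divisor's leading term divides it; move -x_2^4 to the remainder.
  leading term x_2^2: no divisor's leading term divides it; move x_2^2 to the remainder.
The remainder -x_1 - x_2^4 + x_2^2 is nonzero, so it would be added as the next basis element.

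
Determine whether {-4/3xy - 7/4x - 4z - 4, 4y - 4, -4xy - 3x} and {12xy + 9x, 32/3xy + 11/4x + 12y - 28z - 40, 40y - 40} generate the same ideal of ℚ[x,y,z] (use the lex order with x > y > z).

Since reduced Gröbner bases are canonical representatives of ideals under a given ordering, it suffices to compute and compare them.
Buchberger on the first generating set:
f_1 = -4/3xy - 7/4x - 4z - 4, LT = xy.
f_2 = 4y - 4, LT = y.
f_3 = -4xy - 3x, LT = xy.

S(f_1,f_2): lcm = xy. S = 37/16x + 3z + 3.
  reduce S modulo (f_1, f_2, f_3):
  remainder 37/16x + 3z + 3 ≠ 0; add g_4 = 37/16x + 3z + 3 to the basis.

S(f_1,f_3): lcm = xy. S = 9/16x + 3z + 3.
  reduce S modulo (f_1, f_2, f_3, g_4):
  remainder 84/37z + 84/37 ≠ 0; add g_5 = 84/37z + 84/37 to the basis.

The other S-polynomials (S(f_2,f_3), S(f_1,g_4), S(f_2,g_4), S(f_3,g_4), S(f_1,g_5), S(f_2,g_5), S(f_3,g_5), S(g_4,g_5)) all reduce to 0 modulo the current basis, so we have a Gröbner basis.
Inter-reduce: drop elements whose leading term is divisible by another's, tail-reduce, and make monic.
Reduced Gröbner basis: {x, y - 1, z + 1}.

Buchberger on the second generating set:
h_1 = 12xy + 9x, LT = xy.
h_2 = 32/3xy + 11/4x + 12y - 28z - 40, LT = xy.
h_3 = 40y - 40, LT = y.

S(h_1,h_2): lcm = xy. S = 63/128x - 9/8y + 21/8z + 15/4.
  reduce S modulo (h_1, h_2, h_3):
  remainder 63/128x + 21/8z + 21/8 ≠ 0; add k_4 = 63/128x + 21/8z + 21/8 to the basis.

S(h_1,h_3): lcm = xy. S = 7/4x.
  reduce S modulo (h_1, h_2, h_3, k_4):
  remainder -28/3z - 28/3 ≠ 0; add k_5 = -28/3z - 28/3 to the basis.

The other S-polynomials (S(h_2,h_3), S(h_1,k_4), S(h_2,k_4), S(h_3,k_4), S(h_1,k_5), S(h_2,k_5), S(h_3,k_5), S(k_4,k_5)) all reduce to 0 modulo the current basis, so we have a Gröbner basis.
Inter-reduce: drop elements whose leading term is divisible by another's, tail-reduce, and make monic.
Reduced Gröbner basis: {x, y - 1, z + 1}.

The two bases agree; hence the ideals are identical.
The choice of monomial ordering does not affect the verdict — as long as both bases are computed under the same ordering, their equality decides ideal equality.

Yes, the ideals are equal.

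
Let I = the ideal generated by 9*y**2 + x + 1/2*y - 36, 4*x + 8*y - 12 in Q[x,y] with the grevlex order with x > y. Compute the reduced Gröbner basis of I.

G = {y**2 - 1/6*y - 11/3, x + 2*y - 3}

This is the nonlinear analogue of row-reducing a linear system.

f_1 = 9*y**2 + x + 1/2*y - 36, LT = y**2.
f_2 = 4*x + 8*y - 12, LT = x.

The S-polynomials (S(f_1,f_2)) all reduce to 0 modulo the current basis, so we have a Gröbner basis.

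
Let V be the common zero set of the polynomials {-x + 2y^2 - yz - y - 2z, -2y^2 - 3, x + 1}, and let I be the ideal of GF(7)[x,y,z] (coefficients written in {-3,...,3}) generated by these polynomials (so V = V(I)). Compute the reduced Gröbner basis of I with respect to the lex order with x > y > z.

f_1 = -x + 2y^2 - yz - y - 2z, LT = x.
f_2 = -2y^2 - 3, LT = y^2.
f_3 = x + 1, LT = x.

S(f_1,f_3): lcm = x. S = -2y^2 + yz + y + 2z - 1.
  reduce S modulo (f_1, f_2, f_3):
  remainder yz + y + 2z + 2 ≠ 0; add g_4 = yz + y + 2z + 2 to the basis.

S(f_2,g_4): lcm = y^2z. S = -y^2 - 2yz - 2y - 2z.
  reduce S modulo (f_1, f_2, f_3, g_4):
  remainder 2z + 2 ≠ 0; add g_5 = 2z + 2 to the basis.

The other S-polynomials (S(f_1,f_2), S(f_2,f_3), S(f_1,g_4), S(f_3,g_4), S(f_1,g_5), S(f_2,g_5), S(f_3,g_5), S(g_4,g_5)) all reduce to 0 modulo the current basis, so we have a Gröbner basis.
Inter-reduce: drop elements whose leading term is divisible by another's, tail-reduce, and make monic.

G = {x + 1, y^2 - 2, z + 1}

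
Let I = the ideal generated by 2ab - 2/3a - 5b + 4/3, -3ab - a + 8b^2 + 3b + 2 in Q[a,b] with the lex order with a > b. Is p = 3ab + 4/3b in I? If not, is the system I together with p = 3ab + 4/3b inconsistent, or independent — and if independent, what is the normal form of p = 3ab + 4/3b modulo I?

3ab + 4/3b is independent of I; its normal form modulo I is 4b^2 + 79/12b.

First compute the reduced Gröbner basis of I by Buchberger's algorithm.
f_1 = 2ab - 2/3a - 5b + 4/3, LT = ab.
f_2 = -3ab - a + 8b^2 + 3b + 2, LT = ab.

S(f_1,f_2): lcm = ab. S = -2/3a + 8/3b^2 - 3/2b + 4/3.
  leading term a: no divisor's leading term divides it; move -2/3a to the remainder.
  leading term b^2: no divisor's leading term divides it; move 8/3b^2 to the remainder.
  leading term b: no divisor's leading term divides it; move -3/2b to the remainder.
  leading term 1: no divisor's leading term divides it; move 4/3 to the remainder.
  remainder -2/3a + 8/3b^2 - 3/2b + 4/3 ≠ 0; add h_3 = -2/3a + 8/3b^2 - 3/2b + 4/3 to the basis.

S(f_1,h_3): lcm = ab. S = -1/3a + 4b^3 - 9/4b^2 - 1/2b + 2/3.
  leading term a: subtract (1/2)·h_3 from -1/3a + 4b^3 - 9/4b^2 - 1/2b + 2/3 → 4b^3 - 43/12b^2 + 1/4b
  leading term b^3: no divisor's leading term divides it; move 4b^3 to the remainder.
  leading term b^2: no divisor's leading term divides it; move -43/12b^2 to the remainder.
  leading term b: no divisor's leading term divides it; move 1/4b to the remainder.
  remainder 4b^3 - 43/12b^2 + 1/4b ≠ 0; add h_4 = 4b^3 - 43/12b^2 + 1/4b to the basis.

S(f_2,h_3): lcm = ab. S = 1/3a + 4b^3 - 59/12b^2 + b - 2/3.
  leading term a: subtract (-1/2)·h_3 from 1/3a + 4b^3 - 59/12b^2 + b - 2/3 → 4b^3 - 43/12b^2 + 1/4b
  leading term b^3: subtract (1)·h_4 from 4b^3 - 43/12b^2 + 1/4b → 0
  remainder 0.

S(f_1,h_4): lcm = ab^3. S = 9/16ab^2 - 1/16ab - 5/2b^3 + 2/3b^2.
  leading term ab^2: subtract (9/32b)·f_1 from 9/16ab^2 - 1/16ab - 5/2b^3 + 2/3b^2 → 1/8ab - 5/2b^3 + 199/96b^2 - 3/8b
  leading term ab: subtract (1/16)·f_1 from 1/8ab - 5/2b^3 + 199/96b^2 - 3/8b → 1/24a - 5/2b^3 + 199/96b^2 - 1/16b - 1/12
  leading term a: subtract (-1/16)·h_3 from 1/24a - 5/2b^3 + 199/96b^2 - 1/16b - 1/12 → -5/2b^3 + 215/96b^2 - 5/32b
  leading term b^3: subtract (-5/8)·h_4 from -5/2b^3 + 215/96b^2 - 5/32b → 0
  remainder 0.

S(f_2,h_4): lcm = ab^3. S = 59/48ab^2 - 1/16ab - 8/3b^4 - b^3 - 2/3b^2.
  leading term ab^2: subtract (59/96b)·f_1 from 59/48ab^2 - 1/16ab - 8/3b^4 - b^3 - 2/3b^2 → 25/72ab - 8/3b^4 - b^3 + 77/32b^2 - 59/72b
  leading term ab: subtract (25/144)·f_1 from 25/72ab - 8/3b^4 - b^3 + 77/32b^2 - 59/72b → 25/216a - 8/3b^4 - b^3 + 77/32b^2 + 7/144b - 25/108
  leading term a: subtract (-25/144)·h_3 from 25/216a - 8/3b^4 - b^3 + 77/32b^2 + 7/144b - 25/108 → -8/3b^4 - b^3 + 2479/864b^2 - 61/288b
  leading term b^4: subtract (-2/3b)·h_4 from -8/3b^4 - b^3 + 2479/864b^2 - 61/288b → -61/18b^3 + 2623/864b^2 - 61/288b
  leading term b^3: subtract (-61/72)·h_4 from -61/18b^3 + 2623/864b^2 - 61/288b → 0
  remainder 0.

S(h_3,h_4): leading monomials are coprime, so the S-polynomial reduces to 0 (Buchberger's first criterion).
Every S-polynomial of the final basis reduces to 0, so we have a Gröbner basis.
Inter-reduce: drop elements whose leading term is divisible by another's, tail-reduce, and make monic.
Reduced Gröbner basis: {a - 4b^2 + 9/4b - 2, b^3 - 43/48b^2 + 1/16b}.
Label its elements g_1 = a - 4b^2 + 9/4b - 2, g_2 = b^3 - 43/48b^2 + 1/16b.

Reduce p = 3ab + 4/3b modulo G:
  leading term ab: subtract (3b)·g_1 from 3ab + 4/3b → 12b^3 - 27/4b^2 + 22/3b
  leading term b^3: subtract (12)·g_2 from 12b^3 - 27/4b^2 + 22/3b → 4b^2 + 79/12b
  leading term b^2: no divisor's leading term divides it; move 4b^2 to the remainder.
  leading term b: no divisor's leading term divides it; move 79/12b to the remainder.
  normal form = 4b^2 + 79/12b.
The normal form is nonzero, so p ∉ I. Since p minus its normal form lies in I, I + (p) = I + (r) where r = 4b^2 + 79/12b; decide whether this ideal is the whole ring.
Run Buchberger on G together with r (pairs among the g_i already reduce to 0 since G is a Gröbner basis):
g_1 = a - 4b^2 + 9/4b - 2, LT = a.
g_2 = b^3 - 43/48b^2 + 1/16b, LT = b^3.
r = 4b^2 + 79/12b, LT = b^2.

S(g_1,g_2): leading monomials are coprime, so the S-polynomial reduces to 0 (Buchberger's first criterion).
S(g_1,r): leading monomials are coprime, so the S-polynomial reduces to 0 (Buchberger's first criterion).
S(g_2,r): lcm = b^3. S = -61/24b^2 + 1/16b.
  leading term b^2: subtract (-61/96)·r from -61/24b^2 + 1/16b → 4891/1152b
  leading term b: no divisor's leading term divides it; move 4891/1152b to the remainder.
  remainder 4891/1152b ≠ 0; add m_4 = 4891/1152b to the basis.

S(g_1,m_4): leading monomials are coprime, so the S-polynomial reduces to 0 (Buchberger's first criterion).
S(g_2,m_4): lcm = b^3. S = -43/48b^2 + 1/16b.
  leading term b^2: subtract (-43/192)·r from -43/48b^2 + 1/16b → 3541/2304b
  leading term b: subtract (3541/9782)·m_4 from 3541/2304b → 0
  remainder 0.

S(r,m_4): lcm = b^2. S = 79/48b.
  leading term b: subtract (1896/4891)·m_4 from 79/48b → 0
  remainder 0.

Every S-polynomial of the final basis reduces to 0, so we have a Gröbner basis.
Inter-reduce: drop elements whose leading term is divisible by another's, tail-reduce, and make monic.
Reduced Gröbner basis: {a - 2, b}.
The reduced Gröbner basis of I + (p) is {a - 2, b} ≠ {1}, a proper ideal, so the enlarged system stays consistent: p is independent of I, with normal form 4b^2 + 79/12b.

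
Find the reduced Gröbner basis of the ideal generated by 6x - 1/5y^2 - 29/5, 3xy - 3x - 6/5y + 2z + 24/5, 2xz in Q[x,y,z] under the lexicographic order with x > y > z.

G = {x - 1/30y^2 - 29/30, y^3 - y^2 + 17y + 20z + 19, yz - 5/3z^2 - 4z, z^3 + 24/5z^2 + 81/5z}

f_1 = 6x - 1/5y^2 - 29/5, LT = x.
f_2 = 3xy - 3x - 6/5y + 2z + 24/5, LT = xy.
f_3 = 2xz, LT = xz.

S(f_1,f_2): lcm = xy. S = x - 1/30y^3 - 17/30y - 2/3z - 8/5.
  reduce S modulo (f_1, f_2, f_3):
  remainder -1/30y^3 + 1/30y^2 - 17/30y - 2/3z - 19/30 ≠ 0; add g_4 = -1/30y^3 + 1/30y^2 - 17/30y - 2/3z - 19/30 to the basis.

S(f_1,f_3): lcm = xz. S = -1/30y^2z - 29/30z.
  reduce S modulo (f_1, f_2, f_3, g_4):
  remainder -1/30y^2z - 29/30z ≠ 0; add g_5 = -1/30y^2z - 29/30z to the basis.

S(f_2,f_3): lcm = xyz. S = -xz - 2/5yz + 2/3z^2 + 8/5z.
  reduce S modulo (f_1, f_2, f_3, g_4, g_5):
  remainder -2/5yz + 2/3z^2 + 8/5z ≠ 0; add g_6 = -2/5yz + 2/3z^2 + 8/5z to the basis.

S(f_2,g_5): lcm = xy^2z. S = -xyz - 29xz - 2/5y^2z + 2/3yz^2 + 8/5yz.
  reduce S modulo (f_1, f_2, f_3, g_4, g_5, g_6):
  remainder 10/9z^3 + 16/3z^2 + 18z ≠ 0; add g_7 = 10/9z^3 + 16/3z^2 + 18z to the basis.

The other S-polynomials (S(f_1,g_4), S(f_2,g_4), S(f_3,g_4), S(f_1,g_5), S(f_3,g_5), S(g_4,g_5), S(f_1,g_6), S(f_2,g_6), S(f_3,g_6), S(g_4,g_6), S(g_5,g_6), S(f_1,g_7), S(f_2,g_7), S(f_3,g_7), S(g_4,g_7), S(g_5,g_7), S(g_6,g_7)) all reduce to 0 modulo the current basis, so we have a Gröbner basis.
Inter-reduce: drop elements whose leading term is divisible by another's, tail-reduce, and make monic.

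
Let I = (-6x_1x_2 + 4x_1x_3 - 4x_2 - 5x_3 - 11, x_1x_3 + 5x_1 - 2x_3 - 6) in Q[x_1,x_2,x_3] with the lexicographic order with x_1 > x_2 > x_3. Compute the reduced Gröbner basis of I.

G = {x_1x_2 + 10/3x_1 + 2/3x_2 - 1/2x_3 - 13/6, x_1x_3 + 5x_1 - 2x_3 - 6, x_2x_3 + 7/2x_2 - 3/16x_3^2 + 3/4x_3 + 55/16}

Buchberger's algorithm terminates because the ascending chain of leading-term ideals stabilizes.

f_1 = -6x_1x_2 + 4x_1x_3 - 4x_2 - 5x_3 - 11, LT = x_1x_2.
f_2 = x_1x_3 + 5x_1 - 2x_3 - 6, LT = x_1x_3.

S(f_1,f_2): lcm = x_1x_2x_3. S = -5x_1x_2 - 2/3x_1x_3^2 + 8/3x_2x_3 + 6x_2 + 5/6x_3^2 + 11/6x_3.
  leading term x_1x_2: subtract (5/6)·f_1 from -5x_1x_2 - 2/3x_1x_3^2 + 8/3x_2x_3 + 6x_2 + 5/6x_3^2 + 11/6x_3 → -2/3x_1x_3^2 - 10/3x_1x_3 + 8/3x_2x_3 + 28/3x_2 + 5/6x_3^2 + 6x_3 + 55/6
  leading term x_1x_3^2: subtract (-2/3x_3)·f_2 from -2/3x_1x_3^2 - 10/3x_1x_3 + 8/3x_2x_3 + 28/3x_2 + 5/6x_3^2 + 6x_3 + 55/6 → 8/3x_2x_3 + 28/3x_2 - 1/2x_3^2 + 2x_3 + 55/6
  leading term x_2x_3: no divisor's leading term divides it; move 8/3x_2x_3 to the remainder.
  leading term x_2: no divisor's leading term divides it; move 28/3x_2 to the remainder.
  leading term x_3^2: no divisor's leading term divides it; move -1/2x_3^2 to the remainder.
  leading term x_3: no divisor's leading term divides it; move 2x_3 to the remainder.
  leading term 1: no divisor's leading term divides it; move 55/6 to the remainder.
  remainder 8/3x_2x_3 + 28/3x_2 - 1/2x_3^2 + 2x_3 + 55/6 ≠ 0; add g_3 = 8/3x_2x_3 + 28/3x_2 - 1/2x_3^2 + 2x_3 + 55/6 to the basis.

S(f_1,g_3): lcm = x_1x_2x_3. S = -7/2x_1x_2 - 23/48x_1x_3^2 - 3/4x_1x_3 - 55/16x_1 + 2/3x_2x_3 + 5/6x_3^2 + 11/6x_3.
  leading term x_1x_2: subtract (7/12)·f_1 from -7/2x_1x_2 - 23/48x_1x_3^2 - 3/4x_1x_3 - 55/16x_1 + 2/3x_2x_3 + 5/6x_3^2 + 11/6x_3 → -23/48x_1x_3^2 - 37/12x_1x_3 - 55/16x_1 + 2/3x_2x_3 + 7/3x_2 + 5/6x_3^2 + 19/4x_3 + 77/12
  leading term x_1x_3^2: subtract (-23/48x_3)·f_2 from -23/48x_1x_3^2 - 37/12x_1x_3 - 55/16x_1 + 2/3x_2x_3 + 7/3x_2 + 5/6x_3^2 + 19/4x_3 + 77/12 → -11/16x_1x_3 - 55/16x_1 + 2/3x_2x_3 + 7/3x_2 - 1/8x_3^2 + 15/8x_3 + 77/12
  leading term x_1x_3: subtract (-11/16)·f_2 from -11/16x_1x_3 - 55/16x_1 + 2/3x_2x_3 + 7/3x_2 - 1/8x_3^2 + 15/8x_3 + 77/12 → 2/3x_2x_3 + 7/3x_2 - 1/8x_3^2 + 1/2x_3 + 55/24
  leading term x_2x_3: subtract (1/4)·g_3 from 2/3x_2x_3 + 7/3x_2 - 1/8x_3^2 + 1/2x_3 + 55/24 → 0
  remainder 0.

S(f_2,g_3): lcm = x_1x_2x_3. S = 3/2x_1x_2 + 3/16x_1x_3^2 - 3/4x_1x_3 - 55/16x_1 - 2x_2x_3 - 6x_2.
  leading term x_1x_2: subtract (-1/4)·f_1 from 3/2x_1x_2 + 3/16x_1x_3^2 - 3/4x_1x_3 - 55/16x_1 - 2x_2x_3 - 6x_2 → 3/16x_1x_3^2 + 1/4x_1x_3 - 55/16x_1 - 2x_2x_3 - 7x_2 - 5/4x_3 - 11/4
  leading term x_1x_3^2: subtract (3/16x_3)·f_2 from 3/16x_1x_3^2 + 1/4x_1x_3 - 55/16x_1 - 2x_2x_3 - 7x_2 - 5/4x_3 - 11/4 → -11/16x_1x_3 - 55/16x_1 - 2x_2x_3 - 7x_2 + 3/8x_3^2 - 1/8x_3 - 11/4
  leading term x_1x_3: subtract (-11/16)·f_2 from -11/16x_1x_3 - 55/16x_1 - 2x_2x_3 - 7x_2 + 3/8x_3^2 - 1/8x_3 - 11/4 → -2x_2x_3 - 7x_2 + 3/8x_3^2 - 3/2x_3 - 55/8
  leading term x_2x_3: subtract (-3/4)·g_3 from -2x_2x_3 - 7x_2 + 3/8x_3^2 - 3/2x_3 - 55/8 → 0
  remainder 0.

Every S-polynomial of the final basis reduces to 0, so we have a Gröbner basis.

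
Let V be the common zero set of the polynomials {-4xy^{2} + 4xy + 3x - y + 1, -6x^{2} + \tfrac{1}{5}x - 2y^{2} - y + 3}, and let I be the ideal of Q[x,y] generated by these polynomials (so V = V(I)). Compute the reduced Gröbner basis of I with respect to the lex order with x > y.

G = {x - \tfrac{16}{9}y^{5} + \tfrac{8}{9}y^{4} + \tfrac{44}{9}y^{3} - \tfrac{92}{45}y^{2} - \tfrac{103}{45}y + \tfrac{1}{3}, y^{6} - \tfrac{3}{2}y^{5} - 3y^{4} + \tfrac{171}{40}y^{3} + \tfrac{11}{5}y^{2} - \tfrac{187}{80}y - \tfrac{51}{80}}

Buchberger's algorithm terminates because the ascending chain of leading-term ideals stabilizes.

f_1 = -4xy^{2} + 4xy + 3x - y + 1, LT = xy^{2}.
f_2 = -6x^{2} + \tfrac{1}{5}x - 2y^{2} - y + 3, LT = x^{2}.

S(f_1,f_2): lcm = x^{2}y^{2}. S = -x^{2}y - \tfrac{3}{4}x^{2} + \tfrac{1}{30}xy^{2} + \tfrac{1}{4}xy - \tfrac{1}{4}x - \tfrac{1}{3}y^{4} - \tfrac{1}{6}y^{3} + \tfrac{1}{2}y^{2}.
  reduce S modulo (f_1, f_2):
  remainder \tfrac{1}{4}xy - \tfrac{1}{4}x - \tfrac{1}{3}y^{4} + \tfrac{1}{6}y^{3} + \tfrac{11}{12}y^{2} - \tfrac{23}{60}y - \tfrac{11}{30} ≠ 0; add g_3 = \tfrac{1}{4}xy - \tfrac{1}{4}x - \tfrac{1}{3}y^{4} + \tfrac{1}{6}y^{3} + \tfrac{11}{12}y^{2} - \tfrac{23}{60}y - \tfrac{11}{30} to the basis.

S(f_1,g_3): lcm = xy^{2}. S = -\tfrac{3}{4}x + \tfrac{4}{3}y^{5} - \tfrac{2}{3}y^{4} - \tfrac{11}{3}y^{3} + \tfrac{23}{15}y^{2} + \tfrac{103}{60}y - \tfrac{1}{4}.
  reduce S modulo (f_1, f_2, g_3):
  remainder -\tfrac{3}{4}x + \tfrac{4}{3}y^{5} - \tfrac{2}{3}y^{4} - \tfrac{11}{3}y^{3} + \tfrac{23}{15}y^{2} + \tfrac{103}{60}y - \tfrac{1}{4} ≠ 0; add g_4 = -\tfrac{3}{4}x + \tfrac{4}{3}y^{5} - \tfrac{2}{3}y^{4} - \tfrac{11}{3}y^{3} + \tfrac{23}{15}y^{2} + \tfrac{103}{60}y - \tfrac{1}{4} to the basis.

S(f_1,g_4): lcm = xy^{2}. S = -xy - \tfrac{3}{4}x + \tfrac{16}{9}y^{7} - \tfrac{8}{9}y^{6} - \tfrac{44}{9}y^{5} + \tfrac{92}{45}y^{4} + \tfrac{103}{45}y^{3} - \tfrac{1}{3}y^{2} + \tfrac{1}{4}y - \tfrac{1}{4}.
  reduce S modulo (f_1, f_2, g_3, g_4):
  remainder \tfrac{16}{9}y^{7} - \tfrac{8}{9}y^{6} - 8y^{5} + \tfrac{34}{15}y^{4} + \tfrac{518}{45}y^{3} - \tfrac{11}{45}y^{2} - \tfrac{238}{45}y - \tfrac{17}{15} ≠ 0; add g_5 = \tfrac{16}{9}y^{7} - \tfrac{8}{9}y^{6} - 8y^{5} + \tfrac{34}{15}y^{4} + \tfrac{518}{45}y^{3} - \tfrac{11}{45}y^{2} - \tfrac{238}{45}y - \tfrac{17}{15} to the basis.

S(g_3,g_4): lcm = xy. S = -x + \tfrac{16}{9}y^{6} - \tfrac{8}{9}y^{5} - \tfrac{56}{9}y^{4} + \tfrac{122}{45}y^{3} + \tfrac{268}{45}y^{2} - \tfrac{28}{15}y - \tfrac{22}{15}.
  reduce S modulo (f_1, f_2, g_3, g_4, g_5):
  remainder \tfrac{16}{9}y^{6} - \tfrac{8}{3}y^{5} - \tfrac{16}{3}y^{4} + \tfrac{38}{5}y^{3} + \tfrac{176}{45}y^{2} - \tfrac{187}{45}y - \tfrac{17}{15} ≠ 0; add g_6 = \tfrac{16}{9}y^{6} - \tfrac{8}{3}y^{5} - \tfrac{16}{3}y^{4} + \tfrac{38}{5}y^{3} + \tfrac{176}{45}y^{2} - \tfrac{187}{45}y - \tfrac{17}{15} to the basis.

The other S-polynomials (S(f_2,g_3), S(f_2,g_4), S(f_1,g_5), S(f_2,g_5), S(g_3,g_5), S(g_4,g_5), S(f_1,g_6), S(f_2,g_6), S(g_3,g_6), S(g_4,g_6), S(g_5,g_6)) all reduce to 0 modulo the current basis, so we have a Gröbner basis.
Inter-reduce: drop elements whose leading term is divisible by another's, tail-reduce, and make monic.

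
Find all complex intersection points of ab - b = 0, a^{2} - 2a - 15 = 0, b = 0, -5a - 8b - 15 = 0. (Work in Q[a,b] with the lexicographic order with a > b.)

{(-3, 0)}

Compute a lex Gröbner basis by Buchberger's algorithm.
f_1 = ab - b, LT = ab.
f_2 = a^{2} - 2a - 15, LT = a^{2}.
f_3 = b, LT = b.
f_4 = -5a - 8b - 15, LT = a.

The S-polynomials (S(f_1,f_2), S(f_1,f_3), S(f_1,f_4), S(f_2,f_3), S(f_2,f_4), S(f_3,f_4)) all reduce to 0 modulo the current basis, so we have a Gröbner basis.
Inter-reduce: drop elements whose leading term is divisible by another's, tail-reduce, and make monic.
Reduced Gröbner basis: {a + 3, b}.

The lex basis is triangular: the last element involves only b. Solving b = 0 gives b ∈ {0}; substituting each value into the earlier elements determines the remaining variables.
  b = 0: the earlier basis element becomes a + 3 = 0, giving a = -3 — point (-3, 0).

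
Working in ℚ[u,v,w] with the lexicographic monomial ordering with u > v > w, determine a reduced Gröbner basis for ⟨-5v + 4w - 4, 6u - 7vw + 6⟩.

G = {u - 14/15w² + 14/15w + 1, v - ⅘w + ⅘}

This is the nonlinear analogue of row-reducing a linear system.

f_1 = -5v + 4w - 4, LT = v.
f_2 = 6u - 7vw + 6, LT = u.

S(f_1,f_2): leading monomials are coprime, so the S-polynomial reduces to 0 (Buchberger's first criterion).
Every S-polynomial of the final basis reduces to 0, so we have a Gröbner basis.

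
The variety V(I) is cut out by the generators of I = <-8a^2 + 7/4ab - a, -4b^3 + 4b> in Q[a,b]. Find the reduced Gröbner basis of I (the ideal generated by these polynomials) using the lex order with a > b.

Buchberger's algorithm terminates because the ascending chain of leading-term ideals stabilizes.

f_1 = -8a^2 + 7/4ab - a, LT = a^2.
f_2 = -4b^3 + 4b, LT = b^3.

The S-polynomials (S(f_1,f_2)) all reduce to 0 modulo the current basis, so we have a Gröbner basis.

G = {a^2 - 7/32ab + 1/8a, b^3 - b}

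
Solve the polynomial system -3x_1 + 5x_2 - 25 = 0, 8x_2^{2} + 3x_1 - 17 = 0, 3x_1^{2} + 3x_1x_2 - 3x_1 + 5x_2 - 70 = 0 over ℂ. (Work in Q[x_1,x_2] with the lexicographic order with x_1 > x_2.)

Compute a lex Gröbner basis by Buchberger's algorithm.
f_1 = -3x_1 + 5x_2 - 25, LT = x_1.
f_2 = 3x_1 + 8x_2^{2} - 17, LT = x_1.
f_3 = 3x_1^{2} + 3x_1x_2 - 3x_1 + 5x_2 - 70, LT = x_1^{2}.

S(f_1,f_2): lcm = x_1. S = -\tfrac{8}{3}x_2^{2} - \tfrac{5}{3}x_2 + 14.
  leading term x_2^{2}: no divisor's leading term divides it; move -\tfrac{8}{3}x_2^{2} to the remainder.
  leading term x_2: no divisor's leading term divides it; move -\tfrac{5}{3}x_2 to the remainder.
  leading term 1: no divisor's leading term divides it; move 14 to the remainder.
  remainder -\tfrac{8}{3}x_2^{2} - \tfrac{5}{3}x_2 + 14 ≠ 0; add h_4 = -\tfrac{8}{3}x_2^{2} - \tfrac{5}{3}x_2 + 14 to the basis.

S(f_1,f_3): lcm = x_1^{2}. S = -\tfrac{8}{3}x_1x_2 + \tfrac{28}{3}x_1 - \tfrac{5}{3}x_2 + \tfrac{70}{3}.
  leading term x_1x_2: subtract (\tfrac{8}{9}x_2)·f_1 from -\tfrac{8}{3}x_1x_2 + \tfrac{28}{3}x_1 - \tfrac{5}{3}x_2 + \tfrac{70}{3} → \tfrac{28}{3}x_1 - \tfrac{40}{9}x_2^{2} + \tfrac{185}{9}x_2 + \tfrac{70}{3}
  leading term x_1: subtract (-\tfrac{28}{9})·f_1 from \tfrac{28}{3}x_1 - \tfrac{40}{9}x_2^{2} + \tfrac{185}{9}x_2 + \tfrac{70}{3} → -\tfrac{40}{9}x_2^{2} + \tfrac{325}{9}x_2 - \tfrac{490}{9}
  leading term x_2^{2}: subtract (\tfrac{5}{3})·h_4 from -\tfrac{40}{9}x_2^{2} + \tfrac{325}{9}x_2 - \tfrac{490}{9} → \tfrac{350}{9}x_2 - \tfrac{700}{9}
  leading term x_2: no divisor's leading term divides it; move \tfrac{350}{9}x_2 to the remainder.
  leading term 1: no divisor's leading term divides it; move -\tfrac{700}{9} to the remainder.
  remainder \tfrac{350}{9}x_2 - \tfrac{700}{9} ≠ 0; add h_5 = \tfrac{350}{9}x_2 - \tfrac{700}{9} to the basis.

S(f_2,f_3): lcm = x_1^{2}. S = \tfrac{8}{3}x_1x_2^{2} - x_1x_2 - \tfrac{14}{3}x_1 - \tfrac{5}{3}x_2 + \tfrac{70}{3}.
  leading term x_1x_2^{2}: subtract (-\tfrac{8}{9}x_2^{2})·f_1 from \tfrac{8}{3}x_1x_2^{2} - x_1x_2 - \tfrac{14}{3}x_1 - \tfrac{5}{3}x_2 + \tfrac{70}{3} → -x_1x_2 - \tfrac{14}{3}x_1 + \tfrac{40}{9}x_2^{3} - \tfrac{200}{9}x_2^{2} - \tfrac{5}{3}x_2 + \tfrac{70}{3}
  leading term x_1x_2: subtract (\tfrac{1}{3}x_2)·f_1 from -x_1x_2 - \tfrac{14}{3}x_1 + \tfrac{40}{9}x_2^{3} - \tfrac{200}{9}x_2^{2} - \tfrac{5}{3}x_2 + \tfrac{70}{3} → -\tfrac{14}{3}x_1 + \tfrac{40}{9}x_2^{3} - \tfrac{215}{9}x_2^{2} + \tfrac{20}{3}x_2 + \tfrac{70}{3}
  leading term x_1: subtract (\tfrac{14}{9})·f_1 from -\tfrac{14}{3}x_1 + \tfrac{40}{9}x_2^{3} - \tfrac{215}{9}x_2^{2} + \tfrac{20}{3}x_2 + \tfrac{70}{3} → \tfrac{40}{9}x_2^{3} - \tfrac{215}{9}x_2^{2} - \tfrac{10}{9}x_2 + \tfrac{560}{9}
  leading term x_2^{3}: subtract (-\tfrac{5}{3}x_2)·h_4 from \tfrac{40}{9}x_2^{3} - \tfrac{215}{9}x_2^{2} - \tfrac{10}{9}x_2 + \tfrac{560}{9} → -\tfrac{80}{3}x_2^{2} + \tfrac{200}{9}x_2 + \tfrac{560}{9}
  leading term x_2^{2}: subtract (10)·h_4 from -\tfrac{80}{3}x_2^{2} + \tfrac{200}{9}x_2 + \tfrac{560}{9} → \tfrac{350}{9}x_2 - \tfrac{700}{9}
  leading term x_2: subtract (1)·h_5 from \tfrac{350}{9}x_2 - \tfrac{700}{9} → 0
  remainder 0.

S(f_1,h_4): leading monomials are coprime, so the S-polynomial reduces to 0 (Buchberger's first criterion).
S(f_2,h_4): leading monomials are coprime, so the S-polynomial reduces to 0 (Buchberger's first criterion).
S(f_3,h_4): leading monomials are coprime, so the S-polynomial reduces to 0 (Buchberger's first criterion).
S(f_1,h_5): leading monomials are coprime, so the S-polynomial reduces to 0 (Buchberger's first criterion).
S(f_2,h_5): leading monomials are coprime, so the S-polynomial reduces to 0 (Buchberger's first criterion).
S(f_3,h_5): leading monomials are coprime, so the S-polynomial reduces to 0 (Buchberger's first criterion).
S(h_4,h_5): lcm = x_2^{2}. S = \tfrac{21}{8}x_2 - \tfrac{21}{4}.
  leading term x_2: subtract (\tfrac{27}{400})·h_5 from \tfrac{21}{8}x_2 - \tfrac{21}{4} → 0
  remainder 0.

Every S-polynomial of the final basis reduces to 0, so we have a Gröbner basis.
Inter-reduce: drop elements whose leading term is divisible by another's, tail-reduce, and make monic.
Reduced Gröbner basis: {x_1 + 5, x_2 - 2}.

A lex Gröbner basis eliminates variables successively. Here x_2 - 2 depends only on x_2, with roots {2}; lifting each root through the earlier basis elements recovers the full solutions.
  x_2 = 2: the earlier basis element becomes x_1 + 5 = 0, giving x_1 = -5 — point (-5, 2).
Each listed point satisfies every original equation (direct substitution).

{(-5, 2)}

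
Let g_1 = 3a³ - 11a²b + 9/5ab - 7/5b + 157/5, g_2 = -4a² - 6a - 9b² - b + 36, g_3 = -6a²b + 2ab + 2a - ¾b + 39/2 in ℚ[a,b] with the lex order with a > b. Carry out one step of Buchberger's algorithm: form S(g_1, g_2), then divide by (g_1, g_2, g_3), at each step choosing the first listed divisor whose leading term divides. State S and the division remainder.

S(g_1, g_2) = -11/3a²b - 3/2a² - 9/4ab² + 7/20ab + 9a - 7/15b + 157/15; remainder on division = -9/4ab² + 117/20ab + 45/4a + 33/4b³ + 103/24b² - 3971/120b - 91/30.

lcm(LM(g_1), LM(g_2)) = a³.
S = (lcm/LT(g_1))·g_1 − (lcm/LT(g_2))·g_2 = -11/3a²b - 3/2a² - 9/4ab² + 7/20ab + 9a - 7/15b + 157/15.
Reduce S modulo (g_1, g_2, g_3) in that order:
  leading term a²b: subtract (11/12b)·g_2 from -11/3a²b - 3/2a² - 9/4ab² + 7/20ab + 9a - 7/15b + 157/15 → -3/2a² - 9/4ab² + 117/20ab + 9a + 33/4b³ + 11/12b² - 502/15b + 157/15
  leading term a²: subtract (⅜)·g_2 from -3/2a² - 9/4ab² + 117/20ab + 9a + 33/4b³ + 11/12b² - 502/15b + 157/15 → -9/4ab² + 117/20ab + 45/4a + 33/4b³ + 103/24b² - 3971/120b - 91/30
  leading term ab²: no divisor's leading term divides it; move -9/4ab² to the remainder.
  leading term ab: no divisor's leading term divides it; move 117/20ab to the remainder.
  leading term a: no divisor's leading term divides it; move 45/4a to the remainder.
  leading term b³: no divisor's leading term divides it; move 33/4b³ to the remainder.
  leading term b²: no divisor's leading term divides it; move 103/24b² to the remainder.
  leading term b: no divisor's leading term divides it; move -3971/120b to the remainder.
  leading term 1: no divisor's leading term divides it; move -91/30 to the remainder.
The remainder -9/4ab² + 117/20ab + 45/4a + 33/4b³ + 103/24b² - 3971/120b - 91/30 is nonzero, so it would be added as the next basis element.
An S-polynomial is built so that the two leading terms cancel; whether anything survives reduction is exactly the Gröbner-basis criterion.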